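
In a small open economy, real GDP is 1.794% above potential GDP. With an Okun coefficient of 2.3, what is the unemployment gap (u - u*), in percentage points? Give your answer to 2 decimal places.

-0.78 percentage points

Okun's law: output gap = -β × (u - u*), so u - u* = -(output gap)/β.
u - u* = -(1.794)/2.3 = -0.78 percentage points.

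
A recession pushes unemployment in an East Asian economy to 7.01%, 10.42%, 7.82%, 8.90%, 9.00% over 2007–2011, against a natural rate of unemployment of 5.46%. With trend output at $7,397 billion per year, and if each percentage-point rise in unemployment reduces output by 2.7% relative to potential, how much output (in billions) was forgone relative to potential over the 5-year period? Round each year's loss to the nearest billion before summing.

Year 2007: gap = -2.7 × (7.01 - 5.46) = -4.185%, loss ≈ 7397 × 4.185/100 ≈ 310.
Year 2008: gap = -2.7 × (10.42 - 5.46) = -13.392%, loss ≈ 7397 × 13.392/100 ≈ 991.
Year 2009: gap = -2.7 × (7.82 - 5.46) = -6.372%, loss ≈ 7397 × 6.372/100 ≈ 471.
Year 2010: gap = -2.7 × (8.9 - 5.46) = -9.288%, loss ≈ 7397 × 9.288/100 ≈ 687.
Year 2011: gap = -2.7 × (9 - 5.46) = -9.558%, loss ≈ 7397 × 9.558/100 ≈ 707.
Total lost output = 310 + 991 + 471 + 687 + 707 = 3166 billion.

$3,166 billion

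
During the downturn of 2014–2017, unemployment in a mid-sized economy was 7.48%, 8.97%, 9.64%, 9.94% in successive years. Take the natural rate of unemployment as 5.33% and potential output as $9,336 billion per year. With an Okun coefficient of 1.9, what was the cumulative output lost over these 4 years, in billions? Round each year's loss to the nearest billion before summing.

Year 2014: gap = -1.9 × (7.48 - 5.33) = -4.085%, loss ≈ 9336 × 4.085/100 ≈ 381.
Year 2015: gap = -1.9 × (8.97 - 5.33) = -6.916%, loss ≈ 9336 × 6.916/100 ≈ 646.
Year 2016: gap = -1.9 × (9.64 - 5.33) = -8.189%, loss ≈ 9336 × 8.189/100 ≈ 765.
Year 2017: gap = -1.9 × (9.94 - 5.33) = -8.759%, loss ≈ 9336 × 8.759/100 ≈ 818.
Total lost output = 381 + 646 + 765 + 818 = 2610 billion.

$2,610 billion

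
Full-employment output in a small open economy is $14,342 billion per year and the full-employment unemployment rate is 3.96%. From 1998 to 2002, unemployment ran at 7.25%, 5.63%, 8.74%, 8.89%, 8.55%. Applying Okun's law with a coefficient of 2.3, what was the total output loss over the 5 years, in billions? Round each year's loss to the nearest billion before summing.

$6,353 billion

Year 1998: gap = -2.3 × (7.25 - 3.96) = -7.567%, loss ≈ 14342 × 7.567/100 ≈ 1085.
Year 1999: gap = -2.3 × (5.63 - 3.96) = -3.841%, loss ≈ 14342 × 3.841/100 ≈ 551.
Year 2000: gap = -2.3 × (8.74 - 3.96) = -10.994%, loss ≈ 14342 × 10.994/100 ≈ 1577.
Year 2001: gap = -2.3 × (8.89 - 3.96) = -11.339%, loss ≈ 14342 × 11.339/100 ≈ 1626.
Year 2002: gap = -2.3 × (8.55 - 3.96) = -10.557%, loss ≈ 14342 × 10.557/100 ≈ 1514.
Total lost output = 1085 + 551 + 1577 + 1626 + 1514 = 6353 billion.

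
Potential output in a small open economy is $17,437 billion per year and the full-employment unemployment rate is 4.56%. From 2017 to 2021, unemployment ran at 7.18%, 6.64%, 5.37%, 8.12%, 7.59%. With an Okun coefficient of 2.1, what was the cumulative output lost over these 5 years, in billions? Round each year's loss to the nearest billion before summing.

Year 2017: gap = -2.1 × (7.18 - 4.56) = -5.502%, loss ≈ 17437 × 5.502/100 ≈ 959.
Year 2018: gap = -2.1 × (6.64 - 4.56) = -4.368%, loss ≈ 17437 × 4.368/100 ≈ 762.
Year 2019: gap = -2.1 × (5.37 - 4.56) = -1.701%, loss ≈ 17437 × 1.701/100 ≈ 297.
Year 2020: gap = -2.1 × (8.12 - 4.56) = -7.476%, loss ≈ 17437 × 7.476/100 ≈ 1304.
Year 2021: gap = -2.1 × (7.59 - 4.56) = -6.363%, loss ≈ 17437 × 6.363/100 ≈ 1110.
Total lost output = 959 + 762 + 297 + 1304 + 1110 = 4432 billion.

$4,432 billion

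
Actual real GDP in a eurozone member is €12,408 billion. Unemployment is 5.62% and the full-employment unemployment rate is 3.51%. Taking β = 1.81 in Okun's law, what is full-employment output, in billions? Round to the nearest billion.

Unemployment gap = 5.62 - 3.51 = 2.11 points, so output gap = -1.81 × 2.11 = -3.8191%.
Since Y = Y* × (1 + gap/100), Y* = 12408/0.961809 ≈ 12901 billion.

€12,901 billion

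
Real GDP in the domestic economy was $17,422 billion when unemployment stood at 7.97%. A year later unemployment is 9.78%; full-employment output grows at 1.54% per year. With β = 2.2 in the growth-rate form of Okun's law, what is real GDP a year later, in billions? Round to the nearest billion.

$16,997 billion

Δu = 9.78 - 7.97 = 1.81 points.
Okun's law (growth form): g_Y = g_Y* - β × Δu = 1.54 - 2.2 × (1.81) = 1.54 - 3.982 = -2.442%.
Real GDP in the next year = 17422 × (1 - 2.442/100) = 17422 × 0.97558 ≈ 16997 billion.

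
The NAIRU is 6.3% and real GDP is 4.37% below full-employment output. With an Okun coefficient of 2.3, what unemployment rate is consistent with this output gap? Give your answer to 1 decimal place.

8.2%

From Okun's law, u - u* = -(output gap)/β = -(-4.37)/2.3 = 1.9 points.
So u = 6.3 + 1.9 = 8.2%.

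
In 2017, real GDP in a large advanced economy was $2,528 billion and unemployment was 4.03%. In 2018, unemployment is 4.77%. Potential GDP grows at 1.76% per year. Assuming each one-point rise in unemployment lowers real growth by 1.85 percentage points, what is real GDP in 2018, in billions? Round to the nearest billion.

$2,538 billion

Δu = 4.77 - 4.03 = 0.74 points.
Okun's law (growth form): g_Y = g_Y* - β × Δu = 1.76 - 1.85 × (0.74) = 1.76 - 1.369 = 0.391%.
Real GDP in the next year = 2528 × (1 + 0.391/100) = 2528 × 1.00391 ≈ 2538 billion.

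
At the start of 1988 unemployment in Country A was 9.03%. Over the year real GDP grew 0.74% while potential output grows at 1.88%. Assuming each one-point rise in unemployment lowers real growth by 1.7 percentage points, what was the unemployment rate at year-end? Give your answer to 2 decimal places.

9.70%

Growth-rate Okun's law: g_Y = g_Y* - β × Δu, so Δu = (g_Y* - g_Y)/β.
Δu = (1.88 - 0.74)/1.7 = 1.14/1.7 = 0.67 percentage points.
Year-end unemployment = 9.03 + 0.67 = 9.70%.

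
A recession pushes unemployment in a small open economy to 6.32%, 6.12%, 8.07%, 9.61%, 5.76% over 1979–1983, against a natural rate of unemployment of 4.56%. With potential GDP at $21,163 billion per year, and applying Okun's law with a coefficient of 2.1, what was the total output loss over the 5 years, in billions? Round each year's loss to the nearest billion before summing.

Year 1979: gap = -2.1 × (6.32 - 4.56) = -3.696%, loss ≈ 21163 × 3.696/100 ≈ 782.
Year 1980: gap = -2.1 × (6.12 - 4.56) = -3.276%, loss ≈ 21163 × 3.276/100 ≈ 693.
Year 1981: gap = -2.1 × (8.07 - 4.56) = -7.371%, loss ≈ 21163 × 7.371/100 ≈ 1560.
Year 1982: gap = -2.1 × (9.61 - 4.56) = -10.605%, loss ≈ 21163 × 10.605/100 ≈ 2244.
Year 1983: gap = -2.1 × (5.76 - 4.56) = -2.52%, loss ≈ 21163 × 2.52/100 ≈ 533.
Total lost output = 782 + 693 + 1560 + 2244 + 533 = 5812 billion.

$5,812 billion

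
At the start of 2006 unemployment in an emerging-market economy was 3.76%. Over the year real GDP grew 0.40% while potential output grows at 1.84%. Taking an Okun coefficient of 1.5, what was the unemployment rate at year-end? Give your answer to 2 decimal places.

4.72%

Growth-rate Okun's law: g_Y = g_Y* - β × Δu, so Δu = (g_Y* - g_Y)/β.
Δu = (1.84 - 0.4)/1.5 = 1.44/1.5 = 0.96 percentage points.
Year-end unemployment = 3.76 + 0.96 = 4.72%.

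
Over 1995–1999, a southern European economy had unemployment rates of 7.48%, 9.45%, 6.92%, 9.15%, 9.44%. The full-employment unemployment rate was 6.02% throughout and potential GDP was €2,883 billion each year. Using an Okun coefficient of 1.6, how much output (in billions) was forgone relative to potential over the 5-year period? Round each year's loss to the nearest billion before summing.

€569 billion

Year 1995: gap = -1.6 × (7.48 - 6.02) = -2.336%, loss ≈ 2883 × 2.336/100 ≈ 67.
Year 1996: gap = -1.6 × (9.45 - 6.02) = -5.488%, loss ≈ 2883 × 5.488/100 ≈ 158.
Year 1997: gap = -1.6 × (6.92 - 6.02) = -1.44%, loss ≈ 2883 × 1.44/100 ≈ 42.
Year 1998: gap = -1.6 × (9.15 - 6.02) = -5.008%, loss ≈ 2883 × 5.008/100 ≈ 144.
Year 1999: gap = -1.6 × (9.44 - 6.02) = -5.472%, loss ≈ 2883 × 5.472/100 ≈ 158.
Total lost output = 67 + 158 + 42 + 144 + 158 = 569 billion.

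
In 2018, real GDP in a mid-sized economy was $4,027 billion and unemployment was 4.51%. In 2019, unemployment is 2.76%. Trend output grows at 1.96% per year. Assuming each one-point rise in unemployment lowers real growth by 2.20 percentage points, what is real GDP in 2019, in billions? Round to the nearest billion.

$4,261 billion

Δu = 2.76 - 4.51 = -1.75 points.
Okun's law (growth form): g_Y = g_Y* - β × Δu = 1.96 - 2.20 × (-1.75) = 1.96 + 3.85 = 5.81%.
Real GDP in the next year = 4027 × (1 + 5.81/100) = 4027 × 1.0581 ≈ 4261 billion.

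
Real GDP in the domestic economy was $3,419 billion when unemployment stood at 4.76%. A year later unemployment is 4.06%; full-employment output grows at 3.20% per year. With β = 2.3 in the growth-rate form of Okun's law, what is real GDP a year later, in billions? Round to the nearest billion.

Δu = 4.06 - 4.76 = -0.7 points.
Okun's law (growth form): g_Y = g_Y* - β × Δu = 3.20 - 2.3 × (-0.70) = 3.2 + 1.61 = 4.81%.
Real GDP in the next year = 3419 × (1 + 4.81/100) = 3419 × 1.0481 ≈ 3583 billion.

$3,583 billion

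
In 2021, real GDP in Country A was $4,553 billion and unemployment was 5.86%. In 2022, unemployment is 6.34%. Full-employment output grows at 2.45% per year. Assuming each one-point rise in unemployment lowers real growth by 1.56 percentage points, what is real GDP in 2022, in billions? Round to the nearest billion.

$4,630 billion

Δu = 6.34 - 5.86 = 0.48 points.
Okun's law (growth form): g_Y = g_Y* - β × Δu = 2.45 - 1.56 × (0.48) = 2.45 - 0.7488 = 1.7012%.
Real GDP in the next year = 4553 × (1 + 1.7012/100) = 4553 × 1.017012 ≈ 4630 billion.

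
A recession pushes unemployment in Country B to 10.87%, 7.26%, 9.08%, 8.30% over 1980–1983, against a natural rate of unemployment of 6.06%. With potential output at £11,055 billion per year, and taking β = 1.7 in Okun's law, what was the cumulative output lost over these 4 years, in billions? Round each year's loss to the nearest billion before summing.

Year 1980: gap = -1.7 × (10.87 - 6.06) = -8.177%, loss ≈ 11055 × 8.177/100 ≈ 904.
Year 1981: gap = -1.7 × (7.26 - 6.06) = -2.04%, loss ≈ 11055 × 2.04/100 ≈ 226.
Year 1982: gap = -1.7 × (9.08 - 6.06) = -5.134%, loss ≈ 11055 × 5.134/100 ≈ 568.
Year 1983: gap = -1.7 × (8.3 - 6.06) = -3.808%, loss ≈ 11055 × 3.808/100 ≈ 421.
Total lost output = 904 + 226 + 568 + 421 = 2119 billion.

£2,119 billion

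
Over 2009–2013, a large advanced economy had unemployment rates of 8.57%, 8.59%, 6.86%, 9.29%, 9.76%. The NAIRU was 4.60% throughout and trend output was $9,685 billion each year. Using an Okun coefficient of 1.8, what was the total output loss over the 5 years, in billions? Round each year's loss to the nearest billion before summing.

$3,500 billion

Year 2009: gap = -1.8 × (8.57 - 4.6) = -7.146%, loss ≈ 9685 × 7.146/100 ≈ 692.
Year 2010: gap = -1.8 × (8.59 - 4.6) = -7.182%, loss ≈ 9685 × 7.182/100 ≈ 696.
Year 2011: gap = -1.8 × (6.86 - 4.6) = -4.068%, loss ≈ 9685 × 4.068/100 ≈ 394.
Year 2012: gap = -1.8 × (9.29 - 4.6) = -8.442%, loss ≈ 9685 × 8.442/100 ≈ 818.
Year 2013: gap = -1.8 × (9.76 - 4.6) = -9.288%, loss ≈ 9685 × 9.288/100 ≈ 900.
Total lost output = 692 + 696 + 394 + 818 + 900 = 3500 billion.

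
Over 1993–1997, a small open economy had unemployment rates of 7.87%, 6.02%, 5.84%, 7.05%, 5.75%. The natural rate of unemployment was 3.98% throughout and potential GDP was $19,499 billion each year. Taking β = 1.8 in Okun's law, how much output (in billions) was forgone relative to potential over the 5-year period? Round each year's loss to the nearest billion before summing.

Year 1993: gap = -1.8 × (7.87 - 3.98) = -7.002%, loss ≈ 19499 × 7.002/100 ≈ 1365.
Year 1994: gap = -1.8 × (6.02 - 3.98) = -3.672%, loss ≈ 19499 × 3.672/100 ≈ 716.
Year 1995: gap = -1.8 × (5.84 - 3.98) = -3.348%, loss ≈ 19499 × 3.348/100 ≈ 653.
Year 1996: gap = -1.8 × (7.05 - 3.98) = -5.526%, loss ≈ 19499 × 5.526/100 ≈ 1078.
Year 1997: gap = -1.8 × (5.75 - 3.98) = -3.186%, loss ≈ 19499 × 3.186/100 ≈ 621.
Total lost output = 1365 + 716 + 653 + 1078 + 621 = 4433 billion.

$4,433 billion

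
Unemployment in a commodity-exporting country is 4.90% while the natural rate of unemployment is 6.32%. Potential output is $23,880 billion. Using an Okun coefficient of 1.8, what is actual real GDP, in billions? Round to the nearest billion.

Unemployment gap = 4.9 - 6.32 = -1.42 points, so the output gap is -1.8 × (-1.42) = 2.556%.
Actual GDP = 23880 × (1 + 2.556/100) = 23880 × 1.02556 ≈ 24490 billion.

$24,490 billion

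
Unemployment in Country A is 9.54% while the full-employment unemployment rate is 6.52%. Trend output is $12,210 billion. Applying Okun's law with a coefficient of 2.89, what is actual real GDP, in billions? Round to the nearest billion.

$11,144 billion

Unemployment gap = 9.54 - 6.52 = 3.02 points, so the output gap is -2.89 × 3.02 = -8.7278%.
Actual GDP = 12210 × (1 - 8.7278/100) = 12210 × 0.912722 ≈ 11144 billion.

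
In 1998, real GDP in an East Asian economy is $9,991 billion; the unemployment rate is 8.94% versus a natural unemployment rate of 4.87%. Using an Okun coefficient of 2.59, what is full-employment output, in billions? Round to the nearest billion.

Unemployment gap = 8.94 - 4.87 = 4.07 points, so output gap = -2.59 × 4.07 = -10.5413%.
Since Y = Y* × (1 + gap/100), Y* = 9991/0.894587 ≈ 11168 billion.

$11,168 billion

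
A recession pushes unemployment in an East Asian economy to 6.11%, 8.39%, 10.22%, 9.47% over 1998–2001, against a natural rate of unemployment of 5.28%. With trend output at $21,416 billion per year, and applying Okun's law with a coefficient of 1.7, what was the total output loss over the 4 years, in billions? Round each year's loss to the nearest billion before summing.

$4,758 billion

Year 1998: gap = -1.7 × (6.11 - 5.28) = -1.411%, loss ≈ 21416 × 1.411/100 ≈ 302.
Year 1999: gap = -1.7 × (8.39 - 5.28) = -5.287%, loss ≈ 21416 × 5.287/100 ≈ 1132.
Year 2000: gap = -1.7 × (10.22 - 5.28) = -8.398%, loss ≈ 21416 × 8.398/100 ≈ 1799.
Year 2001: gap = -1.7 × (9.47 - 5.28) = -7.123%, loss ≈ 21416 × 7.123/100 ≈ 1525.
Total lost output = 302 + 1132 + 1799 + 1525 = 4758 billion.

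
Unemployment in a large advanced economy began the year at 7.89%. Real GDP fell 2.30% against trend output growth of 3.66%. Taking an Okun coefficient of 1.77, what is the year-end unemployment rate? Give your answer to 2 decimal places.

11.26%

Growth-rate Okun's law: g_Y = g_Y* - β × Δu, so Δu = (g_Y* - g_Y)/β.
Δu = (3.66 + 2.3)/1.77 = 5.96/1.77 = 3.37 percentage points.
Year-end unemployment = 7.89 + 3.37 = 11.26%.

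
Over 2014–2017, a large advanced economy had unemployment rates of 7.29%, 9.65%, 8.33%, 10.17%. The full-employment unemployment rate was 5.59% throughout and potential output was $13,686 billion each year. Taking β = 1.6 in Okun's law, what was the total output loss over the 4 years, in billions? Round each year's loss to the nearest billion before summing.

Year 2014: gap = -1.6 × (7.29 - 5.59) = -2.72%, loss ≈ 13686 × 2.72/100 ≈ 372.
Year 2015: gap = -1.6 × (9.65 - 5.59) = -6.496%, loss ≈ 13686 × 6.496/100 ≈ 889.
Year 2016: gap = -1.6 × (8.33 - 5.59) = -4.384%, loss ≈ 13686 × 4.384/100 ≈ 600.
Year 2017: gap = -1.6 × (10.17 - 5.59) = -7.328%, loss ≈ 13686 × 7.328/100 ≈ 1003.
Total lost output = 372 + 889 + 600 + 1003 = 2864 billion.

$2,864 billion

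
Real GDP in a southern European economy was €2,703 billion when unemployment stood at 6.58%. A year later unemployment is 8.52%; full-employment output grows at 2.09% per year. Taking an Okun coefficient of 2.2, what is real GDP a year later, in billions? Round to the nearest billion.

€2,644 billion

Δu = 8.52 - 6.58 = 1.94 points.
Okun's law (growth form): g_Y = g_Y* - β × Δu = 2.09 - 2.2 × (1.94) = 2.09 - 4.268 = -2.178%.
Real GDP in the next year = 2703 × (1 - 2.178/100) = 2703 × 0.97822 ≈ 2644 billion.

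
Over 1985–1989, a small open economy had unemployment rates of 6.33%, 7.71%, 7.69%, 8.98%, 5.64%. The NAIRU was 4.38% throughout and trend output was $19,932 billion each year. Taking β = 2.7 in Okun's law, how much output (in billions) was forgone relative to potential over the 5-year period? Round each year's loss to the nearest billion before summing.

Year 1985: gap = -2.7 × (6.33 - 4.38) = -5.265%, loss ≈ 19932 × 5.265/100 ≈ 1049.
Year 1986: gap = -2.7 × (7.71 - 4.38) = -8.991%, loss ≈ 19932 × 8.991/100 ≈ 1792.
Year 1987: gap = -2.7 × (7.69 - 4.38) = -8.937%, loss ≈ 19932 × 8.937/100 ≈ 1781.
Year 1988: gap = -2.7 × (8.98 - 4.38) = -12.42%, loss ≈ 19932 × 12.42/100 ≈ 2476.
Year 1989: gap = -2.7 × (5.64 - 4.38) = -3.402%, loss ≈ 19932 × 3.402/100 ≈ 678.
Total lost output = 1049 + 1792 + 1781 + 2476 + 678 = 7776 billion.

$7,776 billion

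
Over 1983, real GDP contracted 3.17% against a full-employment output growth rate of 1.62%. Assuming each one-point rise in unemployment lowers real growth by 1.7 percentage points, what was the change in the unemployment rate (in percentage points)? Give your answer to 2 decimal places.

2.82 percentage points

Growth-rate Okun's law: g_Y = g_Y* - β × Δu, so Δu = (g_Y* - g_Y)/β.
Δu = (1.62 + 3.17)/1.7 = 4.79/1.7 = 2.82 percentage points.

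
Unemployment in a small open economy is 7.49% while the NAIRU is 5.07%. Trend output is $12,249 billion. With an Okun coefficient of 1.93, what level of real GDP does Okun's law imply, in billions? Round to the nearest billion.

$11,677 billion

Unemployment gap = 7.49 - 5.07 = 2.42 points, so the output gap is -1.93 × 2.42 = -4.6706%.
Actual GDP = 12249 × (1 - 4.6706/100) = 12249 × 0.953294 ≈ 11677 billion.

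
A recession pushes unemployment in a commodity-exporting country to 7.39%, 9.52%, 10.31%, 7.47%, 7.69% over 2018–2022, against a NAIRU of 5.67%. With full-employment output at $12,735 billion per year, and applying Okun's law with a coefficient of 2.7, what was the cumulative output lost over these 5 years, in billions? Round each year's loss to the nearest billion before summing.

$4,824 billion

Year 2018: gap = -2.7 × (7.39 - 5.67) = -4.644%, loss ≈ 12735 × 4.644/100 ≈ 591.
Year 2019: gap = -2.7 × (9.52 - 5.67) = -10.395%, loss ≈ 12735 × 10.395/100 ≈ 1324.
Year 2020: gap = -2.7 × (10.31 - 5.67) = -12.528%, loss ≈ 12735 × 12.528/100 ≈ 1595.
Year 2021: gap = -2.7 × (7.47 - 5.67) = -4.86%, loss ≈ 12735 × 4.86/100 ≈ 619.
Year 2022: gap = -2.7 × (7.69 - 5.67) = -5.454%, loss ≈ 12735 × 5.454/100 ≈ 695.
Total lost output = 591 + 1324 + 1595 + 619 + 695 = 4824 billion.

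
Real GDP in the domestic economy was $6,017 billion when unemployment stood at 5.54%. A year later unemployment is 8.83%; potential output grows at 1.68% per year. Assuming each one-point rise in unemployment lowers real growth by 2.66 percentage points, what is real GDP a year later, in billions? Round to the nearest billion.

$5,592 billion

Δu = 8.83 - 5.54 = 3.29 points.
Okun's law (growth form): g_Y = g_Y* - β × Δu = 1.68 - 2.66 × (3.29) = 1.68 - 8.7514 = -7.0714%.
Real GDP in the next year = 6017 × (1 - 7.0714/100) = 6017 × 0.929286 ≈ 5592 billion.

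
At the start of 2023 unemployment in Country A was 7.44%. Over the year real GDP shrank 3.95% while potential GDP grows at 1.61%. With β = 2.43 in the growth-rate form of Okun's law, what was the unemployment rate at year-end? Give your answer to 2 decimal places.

Growth-rate Okun's law: g_Y = g_Y* - β × Δu, so Δu = (g_Y* - g_Y)/β.
Δu = (1.61 + 3.95)/2.43 = 5.56/2.43 = 2.29 percentage points.
Year-end unemployment = 7.44 + 2.29 = 9.73%.

9.73%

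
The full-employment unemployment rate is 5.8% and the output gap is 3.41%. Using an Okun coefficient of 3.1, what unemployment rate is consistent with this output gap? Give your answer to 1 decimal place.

From Okun's law, u - u* = -(output gap)/β = -(3.41)/3.1 = -1.1 points.
So u = 5.8 - 1.1 = 4.7%.

4.7%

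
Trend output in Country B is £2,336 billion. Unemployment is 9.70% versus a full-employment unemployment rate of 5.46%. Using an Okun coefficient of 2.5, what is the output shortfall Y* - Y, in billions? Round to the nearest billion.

£248 billion

Output gap = -2.5 × (9.7 - 5.46) = -2.5 × 4.24 = -10.6%.
Actual GDP ≈ 2336 × 0.894 ≈ 2088 billion, so the shortfall is 2336 - 2088 = 248 billion.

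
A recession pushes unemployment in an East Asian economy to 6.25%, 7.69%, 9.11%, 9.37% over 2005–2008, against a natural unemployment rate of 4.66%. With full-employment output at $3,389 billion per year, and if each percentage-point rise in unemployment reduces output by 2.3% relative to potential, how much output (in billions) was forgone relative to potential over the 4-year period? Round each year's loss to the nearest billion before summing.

Year 2005: gap = -2.3 × (6.25 - 4.66) = -3.657%, loss ≈ 3389 × 3.657/100 ≈ 124.
Year 2006: gap = -2.3 × (7.69 - 4.66) = -6.969%, loss ≈ 3389 × 6.969/100 ≈ 236.
Year 2007: gap = -2.3 × (9.11 - 4.66) = -10.235%, loss ≈ 3389 × 10.235/100 ≈ 347.
Year 2008: gap = -2.3 × (9.37 - 4.66) = -10.833%, loss ≈ 3389 × 10.833/100 ≈ 367.
Total lost output = 124 + 236 + 347 + 367 = 1074 billion.

$1,074 billion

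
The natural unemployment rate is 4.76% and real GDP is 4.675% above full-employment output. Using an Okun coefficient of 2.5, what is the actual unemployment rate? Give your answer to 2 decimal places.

From Okun's law, u - u* = -(output gap)/β = -(4.675)/2.5 = -1.87 points.
So u = 4.76 - 1.87 = 2.89%.

2.89%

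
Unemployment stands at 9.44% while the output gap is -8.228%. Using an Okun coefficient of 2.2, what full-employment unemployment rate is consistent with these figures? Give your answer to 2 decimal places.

From Okun's law, u - u* = -(output gap)/β = -(-8.228)/2.2 = 3.74 points.
So u* = 9.44 - 3.74 = 5.70%.

5.70%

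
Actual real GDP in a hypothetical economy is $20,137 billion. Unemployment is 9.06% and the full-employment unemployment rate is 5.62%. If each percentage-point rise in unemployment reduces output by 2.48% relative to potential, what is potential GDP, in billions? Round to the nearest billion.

$22,015 billion

Unemployment gap = 9.06 - 5.62 = 3.44 points, so output gap = -2.48 × 3.44 = -8.5312%.
Since Y = Y* × (1 + gap/100), Y* = 20137/0.914688 ≈ 22015 billion.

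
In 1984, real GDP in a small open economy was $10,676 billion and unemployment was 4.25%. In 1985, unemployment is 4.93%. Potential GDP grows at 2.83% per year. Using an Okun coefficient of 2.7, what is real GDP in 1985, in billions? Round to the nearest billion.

Δu = 4.93 - 4.25 = 0.68 points.
Okun's law (growth form): g_Y = g_Y* - β × Δu = 2.83 - 2.7 × (0.68) = 2.83 - 1.836 = 0.994%.
Real GDP in the next year = 10676 × (1 + 0.994/100) = 10676 × 1.00994 ≈ 10782 billion.

$10,782 billion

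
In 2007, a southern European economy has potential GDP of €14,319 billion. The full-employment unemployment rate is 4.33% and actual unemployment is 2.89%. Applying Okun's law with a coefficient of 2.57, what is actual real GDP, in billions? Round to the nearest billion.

€14,849 billion

Unemployment gap = 2.89 - 4.33 = -1.44 points, so the output gap is -2.57 × (-1.44) = 3.7008%.
Actual GDP = 14319 × (1 + 3.7008/100) = 14319 × 1.037008 ≈ 14849 billion.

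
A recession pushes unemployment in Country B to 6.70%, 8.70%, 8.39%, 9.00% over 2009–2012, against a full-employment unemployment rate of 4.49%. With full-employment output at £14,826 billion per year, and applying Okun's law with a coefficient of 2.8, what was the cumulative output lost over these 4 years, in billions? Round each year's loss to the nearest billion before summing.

£6,156 billion

Year 2009: gap = -2.8 × (6.7 - 4.49) = -6.188%, loss ≈ 14826 × 6.188/100 ≈ 917.
Year 2010: gap = -2.8 × (8.7 - 4.49) = -11.788%, loss ≈ 14826 × 11.788/100 ≈ 1748.
Year 2011: gap = -2.8 × (8.39 - 4.49) = -10.92%, loss ≈ 14826 × 10.92/100 ≈ 1619.
Year 2012: gap = -2.8 × (9 - 4.49) = -12.628%, loss ≈ 14826 × 12.628/100 ≈ 1872.
Total lost output = 917 + 1748 + 1619 + 1872 = 6156 billion.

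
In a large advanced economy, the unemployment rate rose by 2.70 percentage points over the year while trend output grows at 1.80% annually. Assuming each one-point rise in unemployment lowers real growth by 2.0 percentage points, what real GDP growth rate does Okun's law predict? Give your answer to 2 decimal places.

-3.60%

Growth-rate Okun's law: g_Y = g_Y* - β × Δu.
g_Y = 1.80 - 2.0 × (2.70) = 1.8 - 5.4 = -3.6%, i.e. -3.60% to 2 d.p.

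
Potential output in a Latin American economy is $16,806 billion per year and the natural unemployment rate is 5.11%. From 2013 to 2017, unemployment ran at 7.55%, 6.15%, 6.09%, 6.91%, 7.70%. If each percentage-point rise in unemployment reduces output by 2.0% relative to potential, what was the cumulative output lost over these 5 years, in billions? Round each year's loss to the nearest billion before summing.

$2,975 billion

Year 2013: gap = -2.0 × (7.55 - 5.11) = -4.88%, loss ≈ 16806 × 4.88/100 ≈ 820.
Year 2014: gap = -2.0 × (6.15 - 5.11) = -2.08%, loss ≈ 16806 × 2.08/100 ≈ 350.
Year 2015: gap = -2.0 × (6.09 - 5.11) = -1.96%, loss ≈ 16806 × 1.96/100 ≈ 329.
Year 2016: gap = -2.0 × (6.91 - 5.11) = -3.6%, loss ≈ 16806 × 3.6/100 ≈ 605.
Year 2017: gap = -2.0 × (7.7 - 5.11) = -5.18%, loss ≈ 16806 × 5.18/100 ≈ 871.
Total lost output = 820 + 350 + 329 + 605 + 871 = 2975 billion.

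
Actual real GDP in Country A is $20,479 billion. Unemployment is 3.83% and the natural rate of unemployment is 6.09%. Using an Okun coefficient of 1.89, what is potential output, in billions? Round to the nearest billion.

Unemployment gap = 3.83 - 6.09 = -2.26 points, so output gap = -1.89 × (-2.26) = 4.2714%.
Since Y = Y* × (1 + gap/100), Y* = 20479/1.042714 ≈ 19640 billion.

$19,640 billion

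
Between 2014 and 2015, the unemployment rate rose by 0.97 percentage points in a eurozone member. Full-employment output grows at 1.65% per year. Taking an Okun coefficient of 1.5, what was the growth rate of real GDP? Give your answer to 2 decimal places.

Growth-rate Okun's law: g_Y = g_Y* - β × Δu.
g_Y = 1.65 - 1.5 × (0.97) = 1.65 - 1.455 = 0.195%, i.e. 0.20% to 2 d.p.

0.20%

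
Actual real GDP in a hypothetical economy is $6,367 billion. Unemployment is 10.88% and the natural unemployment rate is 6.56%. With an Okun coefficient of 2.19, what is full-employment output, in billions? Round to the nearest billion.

$7,032 billion

Unemployment gap = 10.88 - 6.56 = 4.32 points, so output gap = -2.19 × 4.32 = -9.4608%.
Since Y = Y* × (1 + gap/100), Y* = 6367/0.905392 ≈ 7032 billion.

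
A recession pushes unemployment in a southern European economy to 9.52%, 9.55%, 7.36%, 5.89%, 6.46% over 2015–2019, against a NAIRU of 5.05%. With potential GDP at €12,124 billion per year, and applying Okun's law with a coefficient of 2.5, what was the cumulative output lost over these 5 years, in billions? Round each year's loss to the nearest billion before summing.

€4,101 billion

Year 2015: gap = -2.5 × (9.52 - 5.05) = -11.175%, loss ≈ 12124 × 11.175/100 ≈ 1355.
Year 2016: gap = -2.5 × (9.55 - 5.05) = -11.25%, loss ≈ 12124 × 11.25/100 ≈ 1364.
Year 2017: gap = -2.5 × (7.36 - 5.05) = -5.775%, loss ≈ 12124 × 5.775/100 ≈ 700.
Year 2018: gap = -2.5 × (5.89 - 5.05) = -2.1%, loss ≈ 12124 × 2.1/100 ≈ 255.
Year 2019: gap = -2.5 × (6.46 - 5.05) = -3.525%, loss ≈ 12124 × 3.525/100 ≈ 427.
Total lost output = 1355 + 1364 + 700 + 255 + 427 = 4101 billion.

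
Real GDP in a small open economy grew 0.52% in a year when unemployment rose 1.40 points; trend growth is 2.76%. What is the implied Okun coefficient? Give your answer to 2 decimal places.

β ≈ 1.60

Growth form: g_Y = g_Y* - β × Δu, so β = (g_Y* - g_Y)/Δu.
β = (2.76 - 0.52)/1.40 = 2.24/1.40 = 1.60.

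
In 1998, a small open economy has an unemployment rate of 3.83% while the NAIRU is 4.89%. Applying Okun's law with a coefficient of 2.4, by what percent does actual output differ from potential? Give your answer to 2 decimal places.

2.54%

The unemployment gap is 3.83 - 4.89 = -1.06 percentage points.
Okun's law gives an output gap of -2.4 × (-1.06) = 2.544%, i.e. 2.54% above potential.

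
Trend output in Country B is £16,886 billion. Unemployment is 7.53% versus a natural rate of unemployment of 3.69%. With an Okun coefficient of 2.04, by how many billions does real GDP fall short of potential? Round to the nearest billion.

Output gap = -2.04 × (7.53 - 3.69) = -2.04 × 3.84 = -7.8336%.
Actual GDP ≈ 16886 × 0.921664 ≈ 15563 billion, so the shortfall is 16886 - 15563 = 1323 billion.

£1,323 billion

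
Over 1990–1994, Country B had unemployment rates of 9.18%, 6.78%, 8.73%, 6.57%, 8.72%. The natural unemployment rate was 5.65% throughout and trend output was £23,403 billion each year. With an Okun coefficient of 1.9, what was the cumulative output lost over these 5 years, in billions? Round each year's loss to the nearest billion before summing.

£5,216 billion

Year 1990: gap = -1.9 × (9.18 - 5.65) = -6.707%, loss ≈ 23403 × 6.707/100 ≈ 1570.
Year 1991: gap = -1.9 × (6.78 - 5.65) = -2.147%, loss ≈ 23403 × 2.147/100 ≈ 502.
Year 1992: gap = -1.9 × (8.73 - 5.65) = -5.852%, loss ≈ 23403 × 5.852/100 ≈ 1370.
Year 1993: gap = -1.9 × (6.57 - 5.65) = -1.748%, loss ≈ 23403 × 1.748/100 ≈ 409.
Year 1994: gap = -1.9 × (8.72 - 5.65) = -5.833%, loss ≈ 23403 × 5.833/100 ≈ 1365.
Total lost output = 1570 + 502 + 1370 + 409 + 1365 = 5216 billion.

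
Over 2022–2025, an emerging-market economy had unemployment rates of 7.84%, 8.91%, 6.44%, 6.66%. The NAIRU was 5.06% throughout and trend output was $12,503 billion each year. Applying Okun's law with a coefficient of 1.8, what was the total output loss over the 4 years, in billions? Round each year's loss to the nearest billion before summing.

Year 2022: gap = -1.8 × (7.84 - 5.06) = -5.004%, loss ≈ 12503 × 5.004/100 ≈ 626.
Year 2023: gap = -1.8 × (8.91 - 5.06) = -6.93%, loss ≈ 12503 × 6.93/100 ≈ 866.
Year 2024: gap = -1.8 × (6.44 - 5.06) = -2.484%, loss ≈ 12503 × 2.484/100 ≈ 311.
Year 2025: gap = -1.8 × (6.66 - 5.06) = -2.88%, loss ≈ 12503 × 2.88/100 ≈ 360.
Total lost output = 626 + 866 + 311 + 360 = 2163 billion.

$2,163 billion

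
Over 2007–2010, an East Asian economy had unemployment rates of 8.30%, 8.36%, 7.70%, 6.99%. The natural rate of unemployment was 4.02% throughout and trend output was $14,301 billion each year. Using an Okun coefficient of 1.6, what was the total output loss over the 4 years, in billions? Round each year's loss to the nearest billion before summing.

$3,494 billion

Year 2007: gap = -1.6 × (8.3 - 4.02) = -6.848%, loss ≈ 14301 × 6.848/100 ≈ 979.
Year 2008: gap = -1.6 × (8.36 - 4.02) = -6.944%, loss ≈ 14301 × 6.944/100 ≈ 993.
Year 2009: gap = -1.6 × (7.7 - 4.02) = -5.888%, loss ≈ 14301 × 5.888/100 ≈ 842.
Year 2010: gap = -1.6 × (6.99 - 4.02) = -4.752%, loss ≈ 14301 × 4.752/100 ≈ 680.
Total lost output = 979 + 993 + 842 + 680 = 3494 billion.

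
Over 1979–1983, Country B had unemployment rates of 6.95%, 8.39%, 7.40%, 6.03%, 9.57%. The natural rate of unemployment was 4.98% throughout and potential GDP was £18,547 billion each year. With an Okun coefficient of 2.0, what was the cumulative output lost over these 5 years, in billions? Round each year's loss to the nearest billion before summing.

Year 1979: gap = -2.0 × (6.95 - 4.98) = -3.94%, loss ≈ 18547 × 3.94/100 ≈ 731.
Year 1980: gap = -2.0 × (8.39 - 4.98) = -6.82%, loss ≈ 18547 × 6.82/100 ≈ 1265.
Year 1981: gap = -2.0 × (7.4 - 4.98) = -4.84%, loss ≈ 18547 × 4.84/100 ≈ 898.
Year 1982: gap = -2.0 × (6.03 - 4.98) = -2.1%, loss ≈ 18547 × 2.1/100 ≈ 389.
Year 1983: gap = -2.0 × (9.57 - 4.98) = -9.18%, loss ≈ 18547 × 9.18/100 ≈ 1703.
Total lost output = 731 + 1265 + 898 + 389 + 1703 = 4986 billion.

£4,986 billion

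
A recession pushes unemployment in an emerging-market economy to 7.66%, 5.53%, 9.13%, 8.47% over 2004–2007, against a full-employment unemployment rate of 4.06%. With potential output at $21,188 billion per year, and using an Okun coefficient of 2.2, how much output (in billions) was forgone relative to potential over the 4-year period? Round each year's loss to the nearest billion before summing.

Year 2004: gap = -2.2 × (7.66 - 4.06) = -7.92%, loss ≈ 21188 × 7.92/100 ≈ 1678.
Year 2005: gap = -2.2 × (5.53 - 4.06) = -3.234%, loss ≈ 21188 × 3.234/100 ≈ 685.
Year 2006: gap = -2.2 × (9.13 - 4.06) = -11.154%, loss ≈ 21188 × 11.154/100 ≈ 2363.
Year 2007: gap = -2.2 × (8.47 - 4.06) = -9.702%, loss ≈ 21188 × 9.702/100 ≈ 2056.
Total lost output = 1678 + 685 + 2363 + 2056 = 6782 billion.

$6,782 billion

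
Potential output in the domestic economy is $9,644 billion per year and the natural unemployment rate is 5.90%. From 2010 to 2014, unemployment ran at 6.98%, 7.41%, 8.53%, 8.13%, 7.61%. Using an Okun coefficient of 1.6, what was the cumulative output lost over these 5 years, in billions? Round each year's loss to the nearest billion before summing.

$1,414 billion

Year 2010: gap = -1.6 × (6.98 - 5.9) = -1.728%, loss ≈ 9644 × 1.728/100 ≈ 167.
Year 2011: gap = -1.6 × (7.41 - 5.9) = -2.416%, loss ≈ 9644 × 2.416/100 ≈ 233.
Year 2012: gap = -1.6 × (8.53 - 5.9) = -4.208%, loss ≈ 9644 × 4.208/100 ≈ 406.
Year 2013: gap = -1.6 × (8.13 - 5.9) = -3.568%, loss ≈ 9644 × 3.568/100 ≈ 344.
Year 2014: gap = -1.6 × (7.61 - 5.9) = -2.736%, loss ≈ 9644 × 2.736/100 ≈ 264.
Total lost output = 167 + 233 + 406 + 344 + 264 = 1414 billion.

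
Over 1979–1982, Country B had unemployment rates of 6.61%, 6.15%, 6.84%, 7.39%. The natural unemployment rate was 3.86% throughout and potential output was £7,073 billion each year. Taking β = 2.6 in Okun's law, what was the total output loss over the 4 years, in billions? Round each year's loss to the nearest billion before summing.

£2,124 billion

Year 1979: gap = -2.6 × (6.61 - 3.86) = -7.15%, loss ≈ 7073 × 7.15/100 ≈ 506.
Year 1980: gap = -2.6 × (6.15 - 3.86) = -5.954%, loss ≈ 7073 × 5.954/100 ≈ 421.
Year 1981: gap = -2.6 × (6.84 - 3.86) = -7.748%, loss ≈ 7073 × 7.748/100 ≈ 548.
Year 1982: gap = -2.6 × (7.39 - 3.86) = -9.178%, loss ≈ 7073 × 9.178/100 ≈ 649.
Total lost output = 506 + 421 + 548 + 649 = 2124 billion.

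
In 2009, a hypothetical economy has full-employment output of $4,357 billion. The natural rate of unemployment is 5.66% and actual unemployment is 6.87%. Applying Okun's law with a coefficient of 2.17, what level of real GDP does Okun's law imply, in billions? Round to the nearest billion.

$4,243 billion

Unemployment gap = 6.87 - 5.66 = 1.21 points, so the output gap is -2.17 × 1.21 = -2.6257%.
Actual GDP = 4357 × (1 - 2.6257/100) = 4357 × 0.973743 ≈ 4243 billion.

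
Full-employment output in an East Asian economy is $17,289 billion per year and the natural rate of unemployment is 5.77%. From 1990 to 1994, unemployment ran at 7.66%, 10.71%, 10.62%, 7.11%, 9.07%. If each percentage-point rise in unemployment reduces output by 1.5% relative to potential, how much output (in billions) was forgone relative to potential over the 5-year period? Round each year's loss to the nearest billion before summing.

$4,233 billion

Year 1990: gap = -1.5 × (7.66 - 5.77) = -2.835%, loss ≈ 17289 × 2.835/100 ≈ 490.
Year 1991: gap = -1.5 × (10.71 - 5.77) = -7.41%, loss ≈ 17289 × 7.41/100 ≈ 1281.
Year 1992: gap = -1.5 × (10.62 - 5.77) = -7.275%, loss ≈ 17289 × 7.275/100 ≈ 1258.
Year 1993: gap = -1.5 × (7.11 - 5.77) = -2.01%, loss ≈ 17289 × 2.01/100 ≈ 348.
Year 1994: gap = -1.5 × (9.07 - 5.77) = -4.95%, loss ≈ 17289 × 4.95/100 ≈ 856.
Total lost output = 490 + 1281 + 1258 + 348 + 856 = 4233 billion.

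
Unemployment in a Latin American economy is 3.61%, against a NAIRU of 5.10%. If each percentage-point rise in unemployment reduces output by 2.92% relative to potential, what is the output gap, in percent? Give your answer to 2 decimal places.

4.35%

The unemployment gap is 3.61 - 5.1 = -1.49 percentage points.
Okun's law gives an output gap of -2.92 × (-1.49) = 4.3508%, i.e. 4.35% above potential.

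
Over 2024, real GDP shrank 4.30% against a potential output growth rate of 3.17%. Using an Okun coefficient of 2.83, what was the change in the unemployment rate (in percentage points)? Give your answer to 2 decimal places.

2.64 percentage points

Growth-rate Okun's law: g_Y = g_Y* - β × Δu, so Δu = (g_Y* - g_Y)/β.
Δu = (3.17 + 4.3)/2.83 = 7.47/2.83 = 2.64 percentage points.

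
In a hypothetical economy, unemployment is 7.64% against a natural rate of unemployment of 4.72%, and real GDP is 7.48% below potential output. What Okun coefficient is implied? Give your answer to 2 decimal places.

β ≈ 2.56

Okun's law: output gap = -β × (u - u*).
-7.48 = -β × (7.64 - 4.72) = -β × 2.92, so β = 7.48/2.92 = 2.56.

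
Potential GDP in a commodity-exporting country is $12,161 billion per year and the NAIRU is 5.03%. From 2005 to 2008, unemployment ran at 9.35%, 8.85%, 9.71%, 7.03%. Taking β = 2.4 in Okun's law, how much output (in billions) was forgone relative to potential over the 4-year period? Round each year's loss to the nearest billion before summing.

$4,326 billion

Year 2005: gap = -2.4 × (9.35 - 5.03) = -10.368%, loss ≈ 12161 × 10.368/100 ≈ 1261.
Year 2006: gap = -2.4 × (8.85 - 5.03) = -9.168%, loss ≈ 12161 × 9.168/100 ≈ 1115.
Year 2007: gap = -2.4 × (9.71 - 5.03) = -11.232%, loss ≈ 12161 × 11.232/100 ≈ 1366.
Year 2008: gap = -2.4 × (7.03 - 5.03) = -4.8%, loss ≈ 12161 × 4.8/100 ≈ 584.
Total lost output = 1261 + 1115 + 1366 + 584 = 4326 billion.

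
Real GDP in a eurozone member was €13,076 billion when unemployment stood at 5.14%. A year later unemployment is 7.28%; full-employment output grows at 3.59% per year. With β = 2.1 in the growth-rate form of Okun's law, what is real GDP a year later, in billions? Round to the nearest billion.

Δu = 7.28 - 5.14 = 2.14 points.
Okun's law (growth form): g_Y = g_Y* - β × Δu = 3.59 - 2.1 × (2.14) = 3.59 - 4.494 = -0.904%.
Real GDP in the next year = 13076 × (1 - 0.904/100) = 13076 × 0.99096 ≈ 12958 billion.

€12,958 billion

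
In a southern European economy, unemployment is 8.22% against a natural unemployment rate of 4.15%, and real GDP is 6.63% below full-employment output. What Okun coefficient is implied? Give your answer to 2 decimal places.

Okun's law: output gap = -β × (u - u*).
-6.63 = -β × (8.22 - 4.15) = -β × 4.07, so β = 6.63/4.07 = 1.63.

β ≈ 1.63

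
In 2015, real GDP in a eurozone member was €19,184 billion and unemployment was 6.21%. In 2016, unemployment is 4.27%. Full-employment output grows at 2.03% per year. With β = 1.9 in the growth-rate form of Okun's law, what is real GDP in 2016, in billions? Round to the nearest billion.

€20,281 billion

Δu = 4.27 - 6.21 = -1.94 points.
Okun's law (growth form): g_Y = g_Y* - β × Δu = 2.03 - 1.9 × (-1.94) = 2.03 + 3.686 = 5.716%.
Real GDP in the next year = 19184 × (1 + 5.716/100) = 19184 × 1.05716 ≈ 20281 billion.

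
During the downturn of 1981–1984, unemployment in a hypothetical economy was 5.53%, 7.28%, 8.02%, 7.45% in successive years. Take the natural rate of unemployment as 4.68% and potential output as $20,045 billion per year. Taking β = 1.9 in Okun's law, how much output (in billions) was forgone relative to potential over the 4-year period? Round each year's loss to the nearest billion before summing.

Year 1981: gap = -1.9 × (5.53 - 4.68) = -1.615%, loss ≈ 20045 × 1.615/100 ≈ 324.
Year 1982: gap = -1.9 × (7.28 - 4.68) = -4.94%, loss ≈ 20045 × 4.94/100 ≈ 990.
Year 1983: gap = -1.9 × (8.02 - 4.68) = -6.346%, loss ≈ 20045 × 6.346/100 ≈ 1272.
Year 1984: gap = -1.9 × (7.45 - 4.68) = -5.263%, loss ≈ 20045 × 5.263/100 ≈ 1055.
Total lost output = 324 + 990 + 1272 + 1055 = 3641 billion.

$3,641 billion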